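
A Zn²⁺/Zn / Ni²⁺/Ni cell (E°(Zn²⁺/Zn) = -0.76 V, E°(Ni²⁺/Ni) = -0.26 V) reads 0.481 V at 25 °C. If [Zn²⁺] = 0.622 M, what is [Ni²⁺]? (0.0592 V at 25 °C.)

From the Nernst equation, log Q = n(E° − E)/0.0592 = 2(0.50 − 0.481)/0.0592 = 0.642, so Q = 4.38.
With Q = [Zn²⁺]/[Ni²⁺] and the known concentrations, [Ni²⁺] in the denominator gives [Ni²⁺] = 0.14 M.

0.14 M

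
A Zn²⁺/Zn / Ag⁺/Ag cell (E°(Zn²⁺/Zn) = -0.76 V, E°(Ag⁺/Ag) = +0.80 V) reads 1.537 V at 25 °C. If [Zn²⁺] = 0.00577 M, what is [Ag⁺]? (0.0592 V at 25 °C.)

0.031 M

From the Nernst equation, log Q = n(E° − E)/0.0592 = 2(1.56 − 1.537)/0.0592 = 0.777, so Q = 5.98.
With Q = [Zn²⁺]/[Ag⁺]^2 and the known concentrations, [Ag⁺]^2 in the denominator gives [Ag⁺] = 0.031 M.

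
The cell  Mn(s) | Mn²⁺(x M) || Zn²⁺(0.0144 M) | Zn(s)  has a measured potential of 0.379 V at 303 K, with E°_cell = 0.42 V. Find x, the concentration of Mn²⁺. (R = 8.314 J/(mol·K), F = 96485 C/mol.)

From the Nernst equation, ln Q = nF(E° − E)/RT = 2×96485×(0.42 − 0.379)/(8.314×303) = 3.141, so Q = 23.1.
With Q = [Mn²⁺]/[Zn²⁺] and the known concentrations, [Mn²⁺] in the numerator gives [Mn²⁺] = 0.33 M.

0.33 M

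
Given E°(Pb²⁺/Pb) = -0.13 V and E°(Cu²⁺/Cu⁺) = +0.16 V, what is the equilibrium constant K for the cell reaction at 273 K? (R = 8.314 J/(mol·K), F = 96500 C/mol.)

5.1 × 10^10

E°_cell = +0.16 − (-0.13) = 0.29 V, with n = 2 electrons transferred.
At equilibrium E = 0, so the Nernst equation gives ln K = nFE°/RT = (2)(96500)(0.29)/((8.314)(273)) = 24.66.
K = e^24.66 = 5.1 × 10^10.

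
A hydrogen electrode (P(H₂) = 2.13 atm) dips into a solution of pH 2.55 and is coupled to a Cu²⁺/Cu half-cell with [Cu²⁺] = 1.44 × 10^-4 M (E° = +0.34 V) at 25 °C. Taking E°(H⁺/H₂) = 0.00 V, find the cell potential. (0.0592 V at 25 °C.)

The Cu²⁺/Cu couple is the cathode, so E°_cell = 0.34 V; n = 2.
[H⁺] = 10^(−2.55) = 0.0028 M, and Q = [H⁺]^2 / ([Cu²⁺]·P(H₂)) = 0.0259.
E = E° − (0.0592/2) log Q = 0.34 − (0.0592/2)(-1.587) = 0.387 V.

0.39 V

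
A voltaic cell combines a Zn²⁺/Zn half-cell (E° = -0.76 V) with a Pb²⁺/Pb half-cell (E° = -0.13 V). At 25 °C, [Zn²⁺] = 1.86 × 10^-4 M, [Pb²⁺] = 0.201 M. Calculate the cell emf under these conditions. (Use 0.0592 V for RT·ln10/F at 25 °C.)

0.720 V

The Pb²⁺/Pb couple has the higher reduction potential and acts as the cathode, so E°_cell = -0.13 − (-0.76) = 0.63 V.
Balancing electrons gives n = 2; the reaction quotient is Q = [Zn²⁺]/[Pb²⁺] = 9.25 × 10^-4.
At 25 °C, E = E° − (0.0592/n) log Q = 0.63 − (0.0592/2)(-3.034) = 0.630 + 0.090 = 0.720 V.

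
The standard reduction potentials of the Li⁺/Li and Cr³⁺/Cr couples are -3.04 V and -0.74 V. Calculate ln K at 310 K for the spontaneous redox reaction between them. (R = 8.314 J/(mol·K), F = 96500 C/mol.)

ln K = 258.3

E°_cell = -0.74 − (-3.04) = 2.30 V, with n = 3 electrons transferred.
At equilibrium E = 0, so the Nernst equation gives ln K = nFE°/RT = (3)(96500)(2.30)/((8.314)(310)) = 258.35.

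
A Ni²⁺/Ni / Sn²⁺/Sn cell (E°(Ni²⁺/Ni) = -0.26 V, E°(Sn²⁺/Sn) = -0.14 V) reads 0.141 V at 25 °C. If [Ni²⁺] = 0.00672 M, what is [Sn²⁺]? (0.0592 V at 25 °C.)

0.034 M

From the Nernst equation, log Q = n(E° − E)/0.0592 = 2(0.12 − 0.141)/0.0592 = -0.709, so Q = 0.195.
With Q = [Ni²⁺]/[Sn²⁺] and the known concentrations, [Sn²⁺] in the denominator gives [Sn²⁺] = 0.034 M.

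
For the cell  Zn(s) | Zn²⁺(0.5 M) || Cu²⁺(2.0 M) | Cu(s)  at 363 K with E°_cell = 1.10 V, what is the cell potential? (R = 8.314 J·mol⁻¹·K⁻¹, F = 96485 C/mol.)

1.12 V

Balancing electrons gives n = 2; the reaction quotient is Q = [Zn²⁺]/[Cu²⁺] = 0.250.
E = E° − (RT/nF) ln Q = 1.10 − (8.314×363)/(2×96485) × (-1.386) = 1.100 + 0.022 = 1.122 V.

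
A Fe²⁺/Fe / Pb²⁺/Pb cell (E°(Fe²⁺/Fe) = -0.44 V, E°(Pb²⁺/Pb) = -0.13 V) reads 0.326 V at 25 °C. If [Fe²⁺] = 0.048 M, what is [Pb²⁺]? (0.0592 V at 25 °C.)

From the Nernst equation, log Q = n(E° − E)/0.0592 = 2(0.31 − 0.326)/0.0592 = -0.541, so Q = 0.288.
With Q = [Fe²⁺]/[Pb²⁺] and the known concentrations, [Pb²⁺] in the denominator gives [Pb²⁺] = 0.17 M.

0.17 M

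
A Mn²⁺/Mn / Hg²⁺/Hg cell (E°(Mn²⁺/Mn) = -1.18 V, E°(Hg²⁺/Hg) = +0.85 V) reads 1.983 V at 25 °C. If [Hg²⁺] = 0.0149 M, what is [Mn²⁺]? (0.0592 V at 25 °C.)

0.58 M

From the Nernst equation, log Q = n(E° − E)/0.0592 = 2(2.03 − 1.983)/0.0592 = 1.588, so Q = 38.7.
With Q = [Mn²⁺]/[Hg²⁺] and the known concentrations, [Mn²⁺] in the numerator gives [Mn²⁺] = 0.58 M.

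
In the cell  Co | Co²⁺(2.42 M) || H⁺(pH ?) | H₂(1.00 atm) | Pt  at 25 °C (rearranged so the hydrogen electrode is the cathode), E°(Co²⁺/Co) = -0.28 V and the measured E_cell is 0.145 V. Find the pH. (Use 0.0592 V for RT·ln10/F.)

E°_cell = 0.28 V and n = 2.
log Q = n(E° − E)/0.0592 = 2×(0.28 − 0.145)/0.0592 = 4.561.
With Q = [Co²⁺]·P(H₂) / [H⁺]^2, solving for [H⁺] gives log[H⁺] = -2.088, so pH = 2.09.

pH = 2.09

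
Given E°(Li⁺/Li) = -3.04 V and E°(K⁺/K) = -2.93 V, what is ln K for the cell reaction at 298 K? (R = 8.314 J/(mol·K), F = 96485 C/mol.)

E°_cell = -2.93 − (-3.04) = 0.11 V, with n = 1 electron transferred.
At equilibrium E = 0, so the Nernst equation gives ln K = nFE°/RT = (1)(96485)(0.11)/((8.314)(298)) = 4.28.

ln K = 4.3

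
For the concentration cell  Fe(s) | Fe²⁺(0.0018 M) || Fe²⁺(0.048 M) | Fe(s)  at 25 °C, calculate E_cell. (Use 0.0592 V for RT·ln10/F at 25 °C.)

0.042 V

Both half-cells are Fe²⁺/Fe, so E°_cell = 0. The concentrated side is the cathode; the cell reaction moves Fe²⁺ from high to low concentration with n = 2.
Q = [Fe²⁺]_dilute/[Fe²⁺]_conc = 0.0018/0.048 = 0.0375.
E = 0 − (0.0592/2) log Q = −(0.0592/2)(-1.426) = 0.0422 V.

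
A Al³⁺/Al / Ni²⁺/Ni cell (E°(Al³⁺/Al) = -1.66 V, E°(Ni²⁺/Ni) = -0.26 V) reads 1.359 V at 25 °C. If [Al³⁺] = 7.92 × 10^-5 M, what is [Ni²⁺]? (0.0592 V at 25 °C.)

From the Nernst equation, log Q = n(E° − E)/0.0592 = 6(1.40 − 1.359)/0.0592 = 4.155, so Q = 1.43 × 10^4.
With Q = [Al³⁺]^2/[Ni²⁺]^3 and the known concentrations, [Ni²⁺]^3 in the denominator gives [Ni²⁺] = 7.6 × 10^-5 M.

7.6 × 10^-5 M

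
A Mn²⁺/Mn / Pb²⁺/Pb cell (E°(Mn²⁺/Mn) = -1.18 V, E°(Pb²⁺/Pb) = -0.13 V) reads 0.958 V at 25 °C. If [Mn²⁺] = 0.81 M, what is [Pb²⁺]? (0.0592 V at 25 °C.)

From the Nernst equation, log Q = n(E° − E)/0.0592 = 2(1.05 − 0.958)/0.0592 = 3.108, so Q = 1280.
With Q = [Mn²⁺]/[Pb²⁺] and the known concentrations, [Pb²⁺] in the denominator gives [Pb²⁺] = 6.3 × 10^-4 M.

6.3 × 10^-4 M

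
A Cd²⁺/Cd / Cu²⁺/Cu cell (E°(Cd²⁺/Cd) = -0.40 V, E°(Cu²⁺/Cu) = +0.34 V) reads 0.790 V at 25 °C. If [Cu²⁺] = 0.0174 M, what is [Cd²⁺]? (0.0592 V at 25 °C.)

From the Nernst equation, log Q = n(E° − E)/0.0592 = 2(0.74 − 0.790)/0.0592 = -1.689, so Q = 0.0205.
With Q = [Cd²⁺]/[Cu²⁺] and the known concentrations, [Cd²⁺] in the numerator gives [Cd²⁺] = 3.6 × 10^-4 M.

3.6 × 10^-4 M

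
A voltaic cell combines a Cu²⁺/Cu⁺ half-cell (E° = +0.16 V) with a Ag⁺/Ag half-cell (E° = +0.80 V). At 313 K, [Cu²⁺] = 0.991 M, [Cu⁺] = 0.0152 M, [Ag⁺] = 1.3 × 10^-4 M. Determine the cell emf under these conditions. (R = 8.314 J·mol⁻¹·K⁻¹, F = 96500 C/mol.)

0.286 V

The Ag⁺/Ag couple has the higher reduction potential and acts as the cathode, so E°_cell = +0.80 − (+0.16) = 0.64 V.
Balancing electrons gives n = 1; the reaction quotient is Q = [Cu²⁺]/([Cu⁺]·[Ag⁺]) = 5.02 × 10^5.
E = E° − (RT/nF) ln Q = 0.64 − (8.314×313)/(1×96500) × (13.125) = 0.640 − 0.354 = 0.286 V.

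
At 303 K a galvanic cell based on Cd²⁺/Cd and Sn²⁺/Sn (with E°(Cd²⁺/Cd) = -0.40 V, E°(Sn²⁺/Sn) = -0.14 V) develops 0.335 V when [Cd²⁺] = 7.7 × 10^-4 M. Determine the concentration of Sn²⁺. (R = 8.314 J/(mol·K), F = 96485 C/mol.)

0.24 M

From the Nernst equation, ln Q = nF(E° − E)/RT = 2×96485×(0.26 − 0.335)/(8.314×303) = -5.745, so Q = 0.00320.
With Q = [Cd²⁺]/[Sn²⁺] and the known concentrations, [Sn²⁺] in the denominator gives [Sn²⁺] = 0.24 M.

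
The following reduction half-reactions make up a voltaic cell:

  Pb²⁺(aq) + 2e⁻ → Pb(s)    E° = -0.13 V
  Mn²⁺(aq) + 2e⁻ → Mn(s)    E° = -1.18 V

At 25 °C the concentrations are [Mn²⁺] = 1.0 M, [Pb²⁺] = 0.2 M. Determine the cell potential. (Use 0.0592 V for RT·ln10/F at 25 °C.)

The Pb²⁺/Pb couple has the higher reduction potential and acts as the cathode, so E°_cell = -0.13 − (-1.18) = 1.05 V.
Balancing electrons gives n = 2; the reaction quotient is Q = [Mn²⁺]/[Pb²⁺] = 5.00.
At 25 °C, E = E° − (0.0592/n) log Q = 1.05 − (0.0592/2)(0.699) = 1.050 − 0.021 = 1.029 V.

1.03 V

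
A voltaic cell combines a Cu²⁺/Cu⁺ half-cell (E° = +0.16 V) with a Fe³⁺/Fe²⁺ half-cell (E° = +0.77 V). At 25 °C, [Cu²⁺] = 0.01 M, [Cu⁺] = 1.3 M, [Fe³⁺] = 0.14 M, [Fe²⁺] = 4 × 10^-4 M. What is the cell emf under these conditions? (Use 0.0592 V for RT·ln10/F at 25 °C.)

0.886 V

The Fe³⁺/Fe²⁺ couple has the higher reduction potential and acts as the cathode, so E°_cell = +0.77 − (+0.16) = 0.61 V.
Balancing electrons gives n = 1; the reaction quotient is Q = [Cu²⁺]·[Fe²⁺]/([Cu⁺]·[Fe³⁺]) = 2.2 × 10^-5.
At 25 °C, E = E° − (0.0592/n) log Q = 0.61 − (0.0592/1)(-4.658) = 0.610 + 0.276 = 0.886 V.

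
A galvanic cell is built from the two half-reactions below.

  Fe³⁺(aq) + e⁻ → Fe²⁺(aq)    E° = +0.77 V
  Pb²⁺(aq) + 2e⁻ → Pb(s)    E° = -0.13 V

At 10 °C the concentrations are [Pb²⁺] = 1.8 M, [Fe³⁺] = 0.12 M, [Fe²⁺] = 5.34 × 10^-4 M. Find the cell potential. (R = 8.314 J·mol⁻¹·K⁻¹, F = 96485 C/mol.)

The Fe³⁺/Fe²⁺ couple has the higher reduction potential and acts as the cathode, so E°_cell = +0.77 − (-0.13) = 0.90 V.
Balancing electrons gives n = 2; the reaction quotient is Q = [Pb²⁺]·[Fe²⁺]^2/[Fe³⁺]^2 = 3.56 × 10^-5.
E = E° − (RT/nF) ln Q = 0.90 − (8.314×283)/(2×96485) × (-10.242) = 0.900 + 0.125 = 1.025 V.

1.02 V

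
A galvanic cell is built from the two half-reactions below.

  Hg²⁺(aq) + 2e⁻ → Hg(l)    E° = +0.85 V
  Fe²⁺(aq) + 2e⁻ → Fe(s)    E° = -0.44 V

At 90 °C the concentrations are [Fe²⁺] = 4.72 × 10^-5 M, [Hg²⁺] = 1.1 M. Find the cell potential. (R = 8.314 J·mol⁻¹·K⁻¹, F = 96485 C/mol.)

The Hg²⁺/Hg couple has the higher reduction potential and acts as the cathode, so E°_cell = +0.85 − (-0.44) = 1.29 V.
Balancing electrons gives n = 2; the reaction quotient is Q = [Fe²⁺]/[Hg²⁺] = 4.29 × 10^-5.
E = E° − (RT/nF) ln Q = 1.29 − (8.314×363)/(2×96485) × (-10.056) = 1.290 + 0.157 = 1.447 V.

1.45 V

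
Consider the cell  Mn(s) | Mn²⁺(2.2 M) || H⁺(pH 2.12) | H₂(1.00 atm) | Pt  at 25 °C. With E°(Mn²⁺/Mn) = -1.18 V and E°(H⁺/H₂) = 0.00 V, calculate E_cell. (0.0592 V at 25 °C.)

1.04 V

The hydrogen couple is the cathode, so E°_cell = 1.18 V; n = 2.
[H⁺] = 10^(−2.12) = 0.0076 M, and Q = [Mn²⁺]·P(H₂) / [H⁺]^2 = 3.82 × 10^4.
E = E° − (0.0592/2) log Q = 1.18 − (0.0592/2)(4.582) = 1.044 V.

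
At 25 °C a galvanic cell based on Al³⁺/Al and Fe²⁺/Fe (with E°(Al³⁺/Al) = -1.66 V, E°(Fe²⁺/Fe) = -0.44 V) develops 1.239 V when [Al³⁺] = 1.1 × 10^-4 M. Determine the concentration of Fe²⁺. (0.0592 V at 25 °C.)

From the Nernst equation, log Q = n(E° − E)/0.0592 = 6(1.22 − 1.239)/0.0592 = -1.926, so Q = 0.0119.
With Q = [Al³⁺]^2/[Fe²⁺]^3 and the known concentrations, [Fe²⁺]^3 in the denominator gives [Fe²⁺] = 0.01 M.

0.01 M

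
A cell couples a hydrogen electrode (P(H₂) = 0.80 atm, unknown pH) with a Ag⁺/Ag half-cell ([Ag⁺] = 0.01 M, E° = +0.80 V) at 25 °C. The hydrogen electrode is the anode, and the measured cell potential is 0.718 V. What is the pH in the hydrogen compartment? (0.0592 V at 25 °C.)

E°_cell = 0.80 V and n = 2.
log Q = n(E° − E)/0.0592 = 2×(0.80 − 0.718)/0.0592 = 2.770.
With Q = [H⁺]^2 / ([Ag⁺]^2·P(H₂)), solving for [H⁺] gives log[H⁺] = -0.663, so pH = 0.66.

pH = 0.66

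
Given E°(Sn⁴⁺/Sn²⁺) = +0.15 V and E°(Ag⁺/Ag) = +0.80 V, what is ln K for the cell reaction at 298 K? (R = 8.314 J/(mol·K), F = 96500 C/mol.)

E°_cell = +0.80 − (+0.15) = 0.65 V, with n = 2 electrons transferred.
At equilibrium E = 0, so the Nernst equation gives ln K = nFE°/RT = (2)(96500)(0.65)/((8.314)(298)) = 50.63.

ln K = 50.6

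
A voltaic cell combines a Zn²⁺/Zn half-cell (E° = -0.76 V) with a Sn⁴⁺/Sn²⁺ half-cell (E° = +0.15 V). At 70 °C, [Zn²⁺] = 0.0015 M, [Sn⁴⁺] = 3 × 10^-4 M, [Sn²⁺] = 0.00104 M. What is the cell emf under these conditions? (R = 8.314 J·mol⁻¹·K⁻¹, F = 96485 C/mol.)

The Sn⁴⁺/Sn²⁺ couple has the higher reduction potential and acts as the cathode, so E°_cell = +0.15 − (-0.76) = 0.91 V.
Balancing electrons gives n = 2; the reaction quotient is Q = [Zn²⁺]·[Sn²⁺]/[Sn⁴⁺] = 0.00520.
E = E° − (RT/nF) ln Q = 0.91 − (8.314×343)/(2×96485) × (-5.259) = 0.910 + 0.078 = 0.988 V.

0.988 V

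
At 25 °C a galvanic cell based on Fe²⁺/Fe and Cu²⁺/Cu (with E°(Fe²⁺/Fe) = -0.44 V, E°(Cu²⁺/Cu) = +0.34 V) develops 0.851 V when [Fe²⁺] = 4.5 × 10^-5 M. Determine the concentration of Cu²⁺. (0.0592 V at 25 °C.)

0.011 M

From the Nernst equation, log Q = n(E° − E)/0.0592 = 2(0.78 − 0.851)/0.0592 = -2.399, so Q = 0.00399.
With Q = [Fe²⁺]/[Cu²⁺] and the known concentrations, [Cu²⁺] in the denominator gives [Cu²⁺] = 0.011 M.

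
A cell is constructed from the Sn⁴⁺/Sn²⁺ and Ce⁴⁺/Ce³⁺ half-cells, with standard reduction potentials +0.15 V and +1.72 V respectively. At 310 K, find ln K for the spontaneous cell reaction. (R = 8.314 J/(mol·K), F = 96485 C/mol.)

E°_cell = +1.72 − (+0.15) = 1.57 V, with n = 2 electrons transferred.
At equilibrium E = 0, so the Nernst equation gives ln K = nFE°/RT = (2)(96485)(1.57)/((8.314)(310)) = 117.55.

ln K = 117.5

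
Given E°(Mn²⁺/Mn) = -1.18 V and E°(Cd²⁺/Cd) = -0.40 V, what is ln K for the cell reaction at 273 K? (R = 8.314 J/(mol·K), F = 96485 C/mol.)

E°_cell = -0.40 − (-1.18) = 0.78 V, with n = 2 electrons transferred.
At equilibrium E = 0, so the Nernst equation gives ln K = nFE°/RT = (2)(96485)(0.78)/((8.314)(273)) = 66.31.

ln K = 66.3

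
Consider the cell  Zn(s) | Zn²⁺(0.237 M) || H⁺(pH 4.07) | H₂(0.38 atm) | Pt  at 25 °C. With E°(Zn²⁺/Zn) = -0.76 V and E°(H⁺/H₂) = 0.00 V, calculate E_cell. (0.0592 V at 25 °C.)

The hydrogen couple is the cathode, so E°_cell = 0.76 V; n = 2.
[H⁺] = 10^(−4.07) = 8.5 × 10^-5 M, and Q = [Zn²⁺]·P(H₂) / [H⁺]^2 = 1.24 × 10^7.
E = E° − (0.0592/2) log Q = 0.76 − (0.0592/2)(7.095) = 0.550 V.

0.55 V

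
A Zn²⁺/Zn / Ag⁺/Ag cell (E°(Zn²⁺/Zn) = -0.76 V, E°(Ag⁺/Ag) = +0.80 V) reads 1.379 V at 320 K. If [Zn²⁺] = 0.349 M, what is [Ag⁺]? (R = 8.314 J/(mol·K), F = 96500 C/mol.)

From the Nernst equation, ln Q = nF(E° − E)/RT = 2×96500×(1.56 − 1.379)/(8.314×320) = 13.130, so Q = 5.04 × 10^5.
With Q = [Zn²⁺]/[Ag⁺]^2 and the known concentrations, [Ag⁺]^2 in the denominator gives [Ag⁺] = 8.3 × 10^-4 M.

8.3 × 10^-4 M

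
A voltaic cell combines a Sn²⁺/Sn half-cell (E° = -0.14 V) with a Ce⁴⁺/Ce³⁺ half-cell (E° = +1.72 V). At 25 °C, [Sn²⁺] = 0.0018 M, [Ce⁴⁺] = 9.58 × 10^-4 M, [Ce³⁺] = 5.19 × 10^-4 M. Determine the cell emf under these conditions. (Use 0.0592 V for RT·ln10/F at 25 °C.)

The Ce⁴⁺/Ce³⁺ couple has the higher reduction potential and acts as the cathode, so E°_cell = +1.72 − (-0.14) = 1.86 V.
Balancing electrons gives n = 2; the reaction quotient is Q = [Sn²⁺]·[Ce³⁺]^2/[Ce⁴⁺]^2 = 5.28 × 10^-4.
At 25 °C, E = E° − (0.0592/n) log Q = 1.86 − (0.0592/2)(-3.277) = 1.860 + 0.097 = 1.957 V.

1.96 V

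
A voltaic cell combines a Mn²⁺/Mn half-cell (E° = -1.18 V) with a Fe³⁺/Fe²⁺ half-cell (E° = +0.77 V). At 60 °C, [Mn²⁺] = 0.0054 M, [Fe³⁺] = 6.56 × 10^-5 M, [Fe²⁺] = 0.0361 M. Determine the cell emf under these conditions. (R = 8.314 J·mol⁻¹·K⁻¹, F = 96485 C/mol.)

1.84 V

The Fe³⁺/Fe²⁺ couple has the higher reduction potential and acts as the cathode, so E°_cell = +0.77 − (-1.18) = 1.95 V.
Balancing electrons gives n = 2; the reaction quotient is Q = [Mn²⁺]·[Fe²⁺]^2/[Fe³⁺]^2 = 1640.
E = E° − (RT/nF) ln Q = 1.95 − (8.314×333)/(2×96485) × (7.400) = 1.950 − 0.106 = 1.844 V.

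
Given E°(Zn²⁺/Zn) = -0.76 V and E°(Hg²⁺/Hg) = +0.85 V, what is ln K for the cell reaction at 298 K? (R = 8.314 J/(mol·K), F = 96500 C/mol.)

E°_cell = +0.85 − (-0.76) = 1.61 V, with n = 2 electrons transferred.
At equilibrium E = 0, so the Nernst equation gives ln K = nFE°/RT = (2)(96500)(1.61)/((8.314)(298)) = 125.42.

ln K = 125.4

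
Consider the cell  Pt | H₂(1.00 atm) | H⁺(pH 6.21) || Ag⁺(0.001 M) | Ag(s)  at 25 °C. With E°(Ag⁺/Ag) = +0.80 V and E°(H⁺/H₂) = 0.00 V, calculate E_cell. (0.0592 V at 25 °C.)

The Ag⁺/Ag couple is the cathode, so E°_cell = 0.80 V; n = 2.
[H⁺] = 10^(−6.21) = 6.2 × 10^-7 M, and Q = [H⁺]^2 / ([Ag⁺]^2·P(H₂)) = 3.8 × 10^-7.
E = E° − (0.0592/2) log Q = 0.80 − (0.0592/2)(-6.420) = 0.990 V.

0.99 V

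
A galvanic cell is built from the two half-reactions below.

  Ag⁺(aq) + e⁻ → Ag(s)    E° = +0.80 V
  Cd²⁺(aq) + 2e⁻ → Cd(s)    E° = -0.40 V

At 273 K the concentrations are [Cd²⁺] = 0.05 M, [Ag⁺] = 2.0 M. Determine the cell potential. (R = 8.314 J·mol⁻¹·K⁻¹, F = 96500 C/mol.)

The Ag⁺/Ag couple has the higher reduction potential and acts as the cathode, so E°_cell = +0.80 − (-0.40) = 1.20 V.
Balancing electrons gives n = 2; the reaction quotient is Q = [Cd²⁺]/[Ag⁺]^2 = 0.0125.
E = E° − (RT/nF) ln Q = 1.20 − (8.314×273)/(2×96500) × (-4.382) = 1.200 + 0.052 = 1.252 V.

1.25 V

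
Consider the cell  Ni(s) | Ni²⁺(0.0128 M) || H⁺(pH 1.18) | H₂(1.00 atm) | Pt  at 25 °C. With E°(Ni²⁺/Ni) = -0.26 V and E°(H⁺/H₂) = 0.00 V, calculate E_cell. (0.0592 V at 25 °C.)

0.25 V

The hydrogen couple is the cathode, so E°_cell = 0.26 V; n = 2.
[H⁺] = 10^(−1.18) = 0.066 M, and Q = [Ni²⁺]·P(H₂) / [H⁺]^2 = 2.93.
E = E° − (0.0592/2) log Q = 0.26 − (0.0592/2)(0.467) = 0.246 V.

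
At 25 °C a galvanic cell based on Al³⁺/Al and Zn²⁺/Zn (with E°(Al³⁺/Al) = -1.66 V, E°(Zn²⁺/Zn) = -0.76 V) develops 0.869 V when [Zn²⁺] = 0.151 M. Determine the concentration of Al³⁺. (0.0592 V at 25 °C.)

2.2 M

From the Nernst equation, log Q = n(E° − E)/0.0592 = 6(0.90 − 0.869)/0.0592 = 3.142, so Q = 1390.
With Q = [Al³⁺]^2/[Zn²⁺]^3 and the known concentrations, [Al³⁺]^2 in the numerator gives [Al³⁺] = 2.2 M.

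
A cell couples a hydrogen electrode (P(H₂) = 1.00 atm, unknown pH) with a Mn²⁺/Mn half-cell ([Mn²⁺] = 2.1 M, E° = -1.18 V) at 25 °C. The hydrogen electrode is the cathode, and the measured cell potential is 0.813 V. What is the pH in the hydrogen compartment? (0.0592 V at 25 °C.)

E°_cell = 1.18 V and n = 2.
log Q = n(E° − E)/0.0592 = 2×(1.18 − 0.813)/0.0592 = 12.399.
With Q = [Mn²⁺]·P(H₂) / [H⁺]^2, solving for [H⁺] gives log[H⁺] = -6.038, so pH = 6.04.

pH = 6.04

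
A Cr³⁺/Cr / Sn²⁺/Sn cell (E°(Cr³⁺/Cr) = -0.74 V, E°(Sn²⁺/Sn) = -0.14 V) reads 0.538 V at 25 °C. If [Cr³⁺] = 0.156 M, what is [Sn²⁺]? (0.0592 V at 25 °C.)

0.0023 M

From the Nernst equation, log Q = n(E° − E)/0.0592 = 6(0.60 − 0.538)/0.0592 = 6.284, so Q = 1.92 × 10^6.
With Q = [Cr³⁺]^2/[Sn²⁺]^3 and the known concentrations, [Sn²⁺]^3 in the denominator gives [Sn²⁺] = 0.0023 M.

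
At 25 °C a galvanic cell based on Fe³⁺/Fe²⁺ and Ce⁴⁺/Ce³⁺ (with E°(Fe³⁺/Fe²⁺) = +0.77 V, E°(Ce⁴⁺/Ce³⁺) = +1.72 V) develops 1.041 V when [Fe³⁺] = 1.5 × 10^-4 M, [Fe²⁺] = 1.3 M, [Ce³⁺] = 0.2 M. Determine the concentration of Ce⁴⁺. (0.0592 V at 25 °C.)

From the Nernst equation, log Q = n(E° − E)/0.0592 = 1(0.95 − 1.041)/0.0592 = -1.537, so Q = 0.0290.
With Q = [Fe³⁺]·[Ce³⁺]/([Fe²⁺]·[Ce⁴⁺]) and the known concentrations, [Ce⁴⁺] in the denominator gives [Ce⁴⁺] = 7.9 × 10^-4 M.

7.9 × 10^-4 M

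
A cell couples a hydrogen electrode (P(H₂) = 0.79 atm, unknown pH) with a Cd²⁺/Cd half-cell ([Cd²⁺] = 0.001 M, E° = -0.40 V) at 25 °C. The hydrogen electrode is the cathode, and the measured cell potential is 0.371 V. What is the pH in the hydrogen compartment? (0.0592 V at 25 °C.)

pH = 2.04

E°_cell = 0.40 V and n = 2.
log Q = n(E° − E)/0.0592 = 2×(0.40 − 0.371)/0.0592 = 0.980.
With Q = [Cd²⁺]·P(H₂) / [H⁺]^2, solving for [H⁺] gives log[H⁺] = -2.041, so pH = 2.04.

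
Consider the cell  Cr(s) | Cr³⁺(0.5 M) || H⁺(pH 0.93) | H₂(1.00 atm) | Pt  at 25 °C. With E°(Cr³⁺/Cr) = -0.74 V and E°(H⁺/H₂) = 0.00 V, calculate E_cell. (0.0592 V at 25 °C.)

The hydrogen couple is the cathode, so E°_cell = 0.74 V; n = 6.
[H⁺] = 10^(−0.93) = 0.12 M, and Q = [Cr³⁺]^2·P(H₂)^3 / [H⁺]^6 = 9.5 × 10^4.
E = E° − (0.0592/6) log Q = 0.74 − (0.0592/6)(4.978) = 0.691 V.

0.69 V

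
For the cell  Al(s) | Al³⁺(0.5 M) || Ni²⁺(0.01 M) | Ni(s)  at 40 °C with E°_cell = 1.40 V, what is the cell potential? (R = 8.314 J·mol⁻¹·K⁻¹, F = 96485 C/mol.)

Balancing electrons gives n = 6; the reaction quotient is Q = [Al³⁺]^2/[Ni²⁺]^3 = 2.5 × 10^5.
E = E° − (RT/nF) ln Q = 1.40 − (8.314×313)/(6×96485) × (12.429) = 1.400 − 0.056 = 1.344 V.

1.34 V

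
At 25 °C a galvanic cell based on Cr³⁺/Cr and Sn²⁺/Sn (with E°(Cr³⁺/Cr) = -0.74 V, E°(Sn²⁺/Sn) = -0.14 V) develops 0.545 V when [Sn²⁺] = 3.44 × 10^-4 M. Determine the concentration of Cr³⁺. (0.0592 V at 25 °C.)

0.0039 M

From the Nernst equation, log Q = n(E° − E)/0.0592 = 6(0.60 − 0.545)/0.0592 = 5.574, so Q = 3.75 × 10^5.
With Q = [Cr³⁺]^2/[Sn²⁺]^3 and the known concentrations, [Cr³⁺]^2 in the numerator gives [Cr³⁺] = 0.0039 M.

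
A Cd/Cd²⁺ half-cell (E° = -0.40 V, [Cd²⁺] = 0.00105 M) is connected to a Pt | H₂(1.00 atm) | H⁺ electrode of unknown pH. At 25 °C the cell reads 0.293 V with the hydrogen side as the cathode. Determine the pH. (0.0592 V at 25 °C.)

E°_cell = 0.40 V and n = 2.
log Q = n(E° − E)/0.0592 = 2×(0.40 − 0.293)/0.0592 = 3.615.
With Q = [Cd²⁺]·P(H₂) / [H⁺]^2, solving for [H⁺] gives log[H⁺] = -3.297, so pH = 3.30.

pH = 3.30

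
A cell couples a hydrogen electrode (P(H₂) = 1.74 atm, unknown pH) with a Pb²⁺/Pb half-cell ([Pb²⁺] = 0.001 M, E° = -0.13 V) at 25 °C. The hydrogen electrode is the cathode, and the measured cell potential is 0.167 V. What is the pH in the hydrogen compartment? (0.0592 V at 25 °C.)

E°_cell = 0.13 V and n = 2.
log Q = n(E° − E)/0.0592 = 2×(0.13 − 0.167)/0.0592 = -1.250.
With Q = [Pb²⁺]·P(H₂) / [H⁺]^2, solving for [H⁺] gives log[H⁺] = -0.755, so pH = 0.75.

pH = 0.75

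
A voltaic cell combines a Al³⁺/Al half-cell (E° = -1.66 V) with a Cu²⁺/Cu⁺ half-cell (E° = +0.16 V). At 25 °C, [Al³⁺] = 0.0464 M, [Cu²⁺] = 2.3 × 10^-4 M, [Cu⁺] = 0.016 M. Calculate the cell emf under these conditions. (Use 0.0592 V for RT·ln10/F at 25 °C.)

1.74 V

The Cu²⁺/Cu⁺ couple has the higher reduction potential and acts as the cathode, so E°_cell = +0.16 − (-1.66) = 1.82 V.
Balancing electrons gives n = 3; the reaction quotient is Q = [Al³⁺]·[Cu⁺]^3/[Cu²⁺]^3 = 1.56 × 10^4.
At 25 °C, E = E° − (0.0592/n) log Q = 1.82 − (0.0592/3)(4.194) = 1.820 − 0.083 = 1.737 V.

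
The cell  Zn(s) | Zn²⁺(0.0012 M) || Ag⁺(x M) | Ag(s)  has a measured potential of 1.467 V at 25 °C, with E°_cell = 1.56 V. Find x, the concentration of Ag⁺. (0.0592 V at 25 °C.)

9.3 × 10^-4 M

From the Nernst equation, log Q = n(E° − E)/0.0592 = 2(1.56 − 1.467)/0.0592 = 3.142, so Q = 1390.
With Q = [Zn²⁺]/[Ag⁺]^2 and the known concentrations, [Ag⁺]^2 in the denominator gives [Ag⁺] = 9.3 × 10^-4 M.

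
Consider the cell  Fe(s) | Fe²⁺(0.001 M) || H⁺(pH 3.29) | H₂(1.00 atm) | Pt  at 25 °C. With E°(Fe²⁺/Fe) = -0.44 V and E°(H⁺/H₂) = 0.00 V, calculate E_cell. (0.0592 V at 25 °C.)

The hydrogen couple is the cathode, so E°_cell = 0.44 V; n = 2.
[H⁺] = 10^(−3.29) = 5.1 × 10^-4 M, and Q = [Fe²⁺]·P(H₂) / [H⁺]^2 = 3800.
E = E° − (0.0592/2) log Q = 0.44 − (0.0592/2)(3.580) = 0.334 V.

0.33 V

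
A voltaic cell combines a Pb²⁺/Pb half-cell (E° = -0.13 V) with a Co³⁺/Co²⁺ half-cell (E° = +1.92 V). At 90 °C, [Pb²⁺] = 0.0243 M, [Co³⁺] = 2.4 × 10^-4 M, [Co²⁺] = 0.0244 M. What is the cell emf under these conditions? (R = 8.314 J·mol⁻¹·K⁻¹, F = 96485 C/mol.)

The Co³⁺/Co²⁺ couple has the higher reduction potential and acts as the cathode, so E°_cell = +1.92 − (-0.13) = 2.05 V.
Balancing electrons gives n = 2; the reaction quotient is Q = [Pb²⁺]·[Co²⁺]^2/[Co³⁺]^2 = 251.
E = E° − (RT/nF) ln Q = 2.05 − (8.314×363)/(2×96485) × (5.526) = 2.050 − 0.086 = 1.964 V.

1.96 V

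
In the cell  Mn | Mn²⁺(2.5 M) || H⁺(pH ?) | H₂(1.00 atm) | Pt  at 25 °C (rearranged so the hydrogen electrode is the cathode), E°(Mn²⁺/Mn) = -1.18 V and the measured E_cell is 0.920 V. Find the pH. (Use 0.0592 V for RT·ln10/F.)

E°_cell = 1.18 V and n = 2.
log Q = n(E° − E)/0.0592 = 2×(1.18 − 0.920)/0.0592 = 8.784.
With Q = [Mn²⁺]·P(H₂) / [H⁺]^2, solving for [H⁺] gives log[H⁺] = -4.193, so pH = 4.19.

pH = 4.19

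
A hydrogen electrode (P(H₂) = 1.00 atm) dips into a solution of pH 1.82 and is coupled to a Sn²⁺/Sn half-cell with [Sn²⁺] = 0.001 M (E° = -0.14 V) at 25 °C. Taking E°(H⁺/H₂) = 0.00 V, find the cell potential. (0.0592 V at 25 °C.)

0.12 V

The hydrogen couple is the cathode, so E°_cell = 0.14 V; n = 2.
[H⁺] = 10^(−1.82) = 0.015 M, and Q = [Sn²⁺]·P(H₂) / [H⁺]^2 = 4.37.
E = E° − (0.0592/2) log Q = 0.14 − (0.0592/2)(0.640) = 0.121 V.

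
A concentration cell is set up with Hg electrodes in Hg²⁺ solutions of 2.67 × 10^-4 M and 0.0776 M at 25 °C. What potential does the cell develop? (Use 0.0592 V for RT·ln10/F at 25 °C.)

Both half-cells are Hg²⁺/Hg, so E°_cell = 0. The concentrated side is the cathode; the cell reaction moves Hg²⁺ from high to low concentration with n = 2.
Q = [Hg²⁺]_dilute/[Hg²⁺]_conc = 2.67 × 10^-4/0.0776 = 0.00344.
E = 0 − (0.0592/2) log Q = −(0.0592/2)(-2.463) = 0.0729 V.

0.073 V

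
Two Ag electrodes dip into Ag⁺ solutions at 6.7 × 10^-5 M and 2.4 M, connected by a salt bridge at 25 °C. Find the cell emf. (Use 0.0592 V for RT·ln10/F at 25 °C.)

Both half-cells are Ag⁺/Ag, so E°_cell = 0. The concentrated side is the cathode; the cell reaction moves Ag⁺ from high to low concentration with n = 1.
Q = [Ag⁺]_dilute/[Ag⁺]_conc = 6.7 × 10^-5/2.4 = 2.79 × 10^-5.
E = 0 − (0.0592/1) log Q = −(0.0592/1)(-4.554) = 0.2696 V.

0.27 V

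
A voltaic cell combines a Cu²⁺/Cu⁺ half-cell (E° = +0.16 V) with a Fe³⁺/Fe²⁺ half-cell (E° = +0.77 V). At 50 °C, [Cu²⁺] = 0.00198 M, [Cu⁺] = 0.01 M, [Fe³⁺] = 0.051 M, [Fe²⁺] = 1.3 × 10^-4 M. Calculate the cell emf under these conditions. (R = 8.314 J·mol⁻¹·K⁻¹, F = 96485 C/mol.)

The Fe³⁺/Fe²⁺ couple has the higher reduction potential and acts as the cathode, so E°_cell = +0.77 − (+0.16) = 0.61 V.
Balancing electrons gives n = 1; the reaction quotient is Q = [Cu²⁺]·[Fe²⁺]/([Cu⁺]·[Fe³⁺]) = 5.05 × 10^-4.
E = E° − (RT/nF) ln Q = 0.61 − (8.314×323)/(1×96485) × (-7.592) = 0.610 + 0.211 = 0.821 V.

0.821 V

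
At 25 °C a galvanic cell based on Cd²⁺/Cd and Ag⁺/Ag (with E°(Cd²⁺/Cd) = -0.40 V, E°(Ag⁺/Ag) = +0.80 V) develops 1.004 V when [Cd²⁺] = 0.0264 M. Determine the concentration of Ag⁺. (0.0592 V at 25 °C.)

From the Nernst equation, log Q = n(E° − E)/0.0592 = 2(1.20 − 1.004)/0.0592 = 6.622, so Q = 4.18 × 10^6.
With Q = [Cd²⁺]/[Ag⁺]^2 and the known concentrations, [Ag⁺]^2 in the denominator gives [Ag⁺] = 7.9 × 10^-5 M.

7.9 × 10^-5 M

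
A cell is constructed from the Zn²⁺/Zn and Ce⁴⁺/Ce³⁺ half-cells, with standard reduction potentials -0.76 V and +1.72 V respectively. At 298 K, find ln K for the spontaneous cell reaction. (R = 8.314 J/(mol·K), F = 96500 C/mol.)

ln K = 193.2

E°_cell = +1.72 − (-0.76) = 2.48 V, with n = 2 electrons transferred.
At equilibrium E = 0, so the Nernst equation gives ln K = nFE°/RT = (2)(96500)(2.48)/((8.314)(298)) = 193.19.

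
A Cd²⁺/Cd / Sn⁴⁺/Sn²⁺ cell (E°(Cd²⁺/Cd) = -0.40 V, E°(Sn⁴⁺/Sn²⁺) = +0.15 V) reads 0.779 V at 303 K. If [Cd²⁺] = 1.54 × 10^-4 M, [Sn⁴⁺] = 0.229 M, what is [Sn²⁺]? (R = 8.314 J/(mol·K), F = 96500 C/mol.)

From the Nernst equation, ln Q = nF(E° − E)/RT = 2×96500×(0.55 − 0.779)/(8.314×303) = -17.544, so Q = 2.4 × 10^-8.
With Q = [Cd²⁺]·[Sn²⁺]/[Sn⁴⁺] and the known concentrations, [Sn²⁺] in the numerator gives [Sn²⁺] = 3.6 × 10^-5 M.

3.6 × 10^-5 M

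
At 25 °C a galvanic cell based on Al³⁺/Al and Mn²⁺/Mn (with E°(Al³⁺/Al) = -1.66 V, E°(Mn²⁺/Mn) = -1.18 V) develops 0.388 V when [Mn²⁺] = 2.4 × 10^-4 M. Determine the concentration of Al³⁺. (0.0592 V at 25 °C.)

From the Nernst equation, log Q = n(E° − E)/0.0592 = 6(0.48 − 0.388)/0.0592 = 9.324, so Q = 2.11 × 10^9.
With Q = [Al³⁺]^2/[Mn²⁺]^3 and the known concentrations, [Al³⁺]^2 in the numerator gives [Al³⁺] = 0.17 M.

0.17 M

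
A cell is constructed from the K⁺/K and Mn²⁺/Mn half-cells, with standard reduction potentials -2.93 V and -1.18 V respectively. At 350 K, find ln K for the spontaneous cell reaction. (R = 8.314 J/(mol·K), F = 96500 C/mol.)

E°_cell = -1.18 − (-2.93) = 1.75 V, with n = 2 electrons transferred.
At equilibrium E = 0, so the Nernst equation gives ln K = nFE°/RT = (2)(96500)(1.75)/((8.314)(350)) = 116.07.

ln K = 116.1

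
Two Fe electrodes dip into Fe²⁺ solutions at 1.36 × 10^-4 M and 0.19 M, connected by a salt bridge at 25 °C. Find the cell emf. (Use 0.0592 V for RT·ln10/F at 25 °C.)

Both half-cells are Fe²⁺/Fe, so E°_cell = 0. The concentrated side is the cathode; the cell reaction moves Fe²⁺ from high to low concentration with n = 2.
Q = [Fe²⁺]_dilute/[Fe²⁺]_conc = 1.36 × 10^-4/0.19 = 7.16 × 10^-4.
E = 0 − (0.0592/2) log Q = −(0.0592/2)(-3.145) = 0.0931 V.

0.093 V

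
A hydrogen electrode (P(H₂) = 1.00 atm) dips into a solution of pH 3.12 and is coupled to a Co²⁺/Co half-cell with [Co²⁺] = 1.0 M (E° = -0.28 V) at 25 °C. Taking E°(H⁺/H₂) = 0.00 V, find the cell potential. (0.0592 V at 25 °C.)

The hydrogen couple is the cathode, so E°_cell = 0.28 V; n = 2.
[H⁺] = 10^(−3.12) = 7.6 × 10^-4 M, and Q = [Co²⁺]·P(H₂) / [H⁺]^2 = 1.74 × 10^6.
E = E° − (0.0592/2) log Q = 0.28 − (0.0592/2)(6.240) = 0.095 V.

0.095 V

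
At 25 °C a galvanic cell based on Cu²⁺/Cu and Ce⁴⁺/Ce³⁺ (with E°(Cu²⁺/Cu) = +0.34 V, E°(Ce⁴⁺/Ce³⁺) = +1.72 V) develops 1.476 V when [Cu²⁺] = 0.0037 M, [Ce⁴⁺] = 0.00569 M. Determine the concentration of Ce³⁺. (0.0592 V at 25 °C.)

From the Nernst equation, log Q = n(E° − E)/0.0592 = 2(1.38 − 1.476)/0.0592 = -3.243, so Q = 5.71 × 10^-4.
With Q = [Cu²⁺]·[Ce³⁺]^2/[Ce⁴⁺]^2 and the known concentrations, [Ce³⁺]^2 in the numerator gives [Ce³⁺] = 0.0022 M.

0.0022 M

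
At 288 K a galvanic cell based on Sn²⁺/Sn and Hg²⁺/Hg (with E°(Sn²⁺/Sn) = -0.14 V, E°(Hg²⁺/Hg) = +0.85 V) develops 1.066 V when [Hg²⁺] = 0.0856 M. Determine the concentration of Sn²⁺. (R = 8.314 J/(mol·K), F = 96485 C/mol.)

1.9 × 10^-4 M

From the Nernst equation, ln Q = nF(E° − E)/RT = 2×96485×(0.99 − 1.066)/(8.314×288) = -6.125, so Q = 0.00219.
With Q = [Sn²⁺]/[Hg²⁺] and the known concentrations, [Sn²⁺] in the numerator gives [Sn²⁺] = 1.9 × 10^-4 M.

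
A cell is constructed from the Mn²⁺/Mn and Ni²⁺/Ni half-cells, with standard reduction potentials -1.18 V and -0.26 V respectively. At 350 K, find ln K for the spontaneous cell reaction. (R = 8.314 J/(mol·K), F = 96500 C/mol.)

E°_cell = -0.26 − (-1.18) = 0.92 V, with n = 2 electrons transferred.
At equilibrium E = 0, so the Nernst equation gives ln K = nFE°/RT = (2)(96500)(0.92)/((8.314)(350)) = 61.02.

ln K = 61.0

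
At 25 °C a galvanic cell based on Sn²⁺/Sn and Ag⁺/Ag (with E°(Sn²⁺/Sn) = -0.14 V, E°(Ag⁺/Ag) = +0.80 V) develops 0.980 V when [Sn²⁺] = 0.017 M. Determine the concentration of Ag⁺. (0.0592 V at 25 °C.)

From the Nernst equation, log Q = n(E° − E)/0.0592 = 2(0.94 − 0.980)/0.0592 = -1.351, so Q = 0.0445.
With Q = [Sn²⁺]/[Ag⁺]^2 and the known concentrations, [Ag⁺]^2 in the denominator gives [Ag⁺] = 0.62 M.

0.62 M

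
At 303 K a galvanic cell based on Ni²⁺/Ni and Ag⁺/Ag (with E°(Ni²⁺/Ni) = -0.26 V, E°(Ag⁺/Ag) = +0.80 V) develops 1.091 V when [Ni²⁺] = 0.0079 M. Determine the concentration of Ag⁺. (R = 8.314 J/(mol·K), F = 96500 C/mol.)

From the Nernst equation, ln Q = nF(E° − E)/RT = 2×96500×(1.06 − 1.091)/(8.314×303) = -2.375, so Q = 0.0930.
With Q = [Ni²⁺]/[Ag⁺]^2 and the known concentrations, [Ag⁺]^2 in the denominator gives [Ag⁺] = 0.29 M.

0.29 M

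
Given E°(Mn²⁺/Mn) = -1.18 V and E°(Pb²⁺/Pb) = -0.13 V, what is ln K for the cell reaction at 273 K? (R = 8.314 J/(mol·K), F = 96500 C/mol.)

ln K = 89.3

E°_cell = -0.13 − (-1.18) = 1.05 V, with n = 2 electrons transferred.
At equilibrium E = 0, so the Nernst equation gives ln K = nFE°/RT = (2)(96500)(1.05)/((8.314)(273)) = 89.28.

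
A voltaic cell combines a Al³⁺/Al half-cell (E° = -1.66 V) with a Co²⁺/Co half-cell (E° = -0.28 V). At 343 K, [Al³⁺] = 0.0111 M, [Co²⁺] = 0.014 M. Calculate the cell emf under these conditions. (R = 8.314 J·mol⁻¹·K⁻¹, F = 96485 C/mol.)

1.36 V

The Co²⁺/Co couple has the higher reduction potential and acts as the cathode, so E°_cell = -0.28 − (-1.66) = 1.38 V.
Balancing electrons gives n = 6; the reaction quotient is Q = [Al³⁺]^2/[Co²⁺]^3 = 44.9.
E = E° − (RT/nF) ln Q = 1.38 − (8.314×343)/(6×96485) × (3.804) = 1.380 − 0.019 = 1.361 V.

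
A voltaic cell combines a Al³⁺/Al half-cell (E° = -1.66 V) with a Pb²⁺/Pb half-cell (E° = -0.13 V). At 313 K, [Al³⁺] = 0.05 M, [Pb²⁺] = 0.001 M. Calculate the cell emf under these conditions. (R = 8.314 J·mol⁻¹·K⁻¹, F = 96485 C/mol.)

1.46 V

The Pb²⁺/Pb couple has the higher reduction potential and acts as the cathode, so E°_cell = -0.13 − (-1.66) = 1.53 V.
Balancing electrons gives n = 6; the reaction quotient is Q = [Al³⁺]^2/[Pb²⁺]^3 = 2.5 × 10^6.
E = E° − (RT/nF) ln Q = 1.53 − (8.314×313)/(6×96485) × (14.732) = 1.530 − 0.066 = 1.464 V.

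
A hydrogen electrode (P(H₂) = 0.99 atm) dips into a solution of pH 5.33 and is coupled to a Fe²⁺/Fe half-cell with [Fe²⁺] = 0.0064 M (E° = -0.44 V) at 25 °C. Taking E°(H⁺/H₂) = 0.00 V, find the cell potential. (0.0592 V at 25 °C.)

The hydrogen couple is the cathode, so E°_cell = 0.44 V; n = 2.
[H⁺] = 10^(−5.33) = 4.7 × 10^-6 M, and Q = [Fe²⁺]·P(H₂) / [H⁺]^2 = 2.9 × 10^8.
E = E° − (0.0592/2) log Q = 0.44 − (0.0592/2)(8.462) = 0.190 V.

0.19 V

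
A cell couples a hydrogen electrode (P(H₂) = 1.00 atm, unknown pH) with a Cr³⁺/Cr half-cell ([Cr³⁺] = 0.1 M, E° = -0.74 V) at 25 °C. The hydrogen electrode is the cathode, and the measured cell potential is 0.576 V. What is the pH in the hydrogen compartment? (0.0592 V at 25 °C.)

pH = 3.10

E°_cell = 0.74 V and n = 6.
log Q = n(E° − E)/0.0592 = 6×(0.74 − 0.576)/0.0592 = 16.622.
With Q = [Cr³⁺]^2·P(H₂)^3 / [H⁺]^6, solving for [H⁺] gives log[H⁺] = -3.104, so pH = 3.10.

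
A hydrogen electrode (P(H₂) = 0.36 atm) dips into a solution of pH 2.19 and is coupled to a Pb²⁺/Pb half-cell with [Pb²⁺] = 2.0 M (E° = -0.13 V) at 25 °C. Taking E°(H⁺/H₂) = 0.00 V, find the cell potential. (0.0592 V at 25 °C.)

0.005 V

The hydrogen couple is the cathode, so E°_cell = 0.13 V; n = 2.
[H⁺] = 10^(−2.19) = 0.0065 M, and Q = [Pb²⁺]·P(H₂) / [H⁺]^2 = 1.73 × 10^4.
E = E° − (0.0592/2) log Q = 0.13 − (0.0592/2)(4.237) = 0.005 V.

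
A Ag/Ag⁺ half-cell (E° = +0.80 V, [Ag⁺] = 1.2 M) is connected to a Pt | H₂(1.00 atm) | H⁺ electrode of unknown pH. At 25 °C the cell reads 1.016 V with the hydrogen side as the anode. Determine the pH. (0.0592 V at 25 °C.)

E°_cell = 0.80 V and n = 2.
log Q = n(E° − E)/0.0592 = 2×(0.80 − 1.016)/0.0592 = -7.297.
With Q = [H⁺]^2 / ([Ag⁺]^2·P(H₂)), solving for [H⁺] gives log[H⁺] = -3.569, so pH = 3.57.

pH = 3.57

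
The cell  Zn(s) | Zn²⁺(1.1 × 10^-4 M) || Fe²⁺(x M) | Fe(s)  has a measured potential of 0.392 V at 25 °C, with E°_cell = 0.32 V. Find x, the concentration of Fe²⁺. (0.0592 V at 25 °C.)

0.03 M

From the Nernst equation, log Q = n(E° − E)/0.0592 = 2(0.32 − 0.392)/0.0592 = -2.432, so Q = 0.00369.
With Q = [Zn²⁺]/[Fe²⁺] and the known concentrations, [Fe²⁺] in the denominator gives [Fe²⁺] = 0.03 M.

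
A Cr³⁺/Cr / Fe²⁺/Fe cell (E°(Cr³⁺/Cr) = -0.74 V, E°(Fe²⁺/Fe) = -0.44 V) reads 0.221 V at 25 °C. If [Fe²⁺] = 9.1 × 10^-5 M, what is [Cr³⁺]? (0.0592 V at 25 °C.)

0.0087 M

From the Nernst equation, log Q = n(E° − E)/0.0592 = 6(0.30 − 0.221)/0.0592 = 8.007, so Q = 1.02 × 10^8.
With Q = [Cr³⁺]^2/[Fe²⁺]^3 and the known concentrations, [Cr³⁺]^2 in the numerator gives [Cr³⁺] = 0.0087 M.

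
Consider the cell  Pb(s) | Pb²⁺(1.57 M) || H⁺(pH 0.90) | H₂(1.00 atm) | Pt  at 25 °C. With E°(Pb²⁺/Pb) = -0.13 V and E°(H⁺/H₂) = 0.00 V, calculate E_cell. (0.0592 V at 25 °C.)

The hydrogen couple is the cathode, so E°_cell = 0.13 V; n = 2.
[H⁺] = 10^(−0.90) = 0.13 M, and Q = [Pb²⁺]·P(H₂) / [H⁺]^2 = 99.1.
E = E° − (0.0592/2) log Q = 0.13 − (0.0592/2)(1.996) = 0.071 V.

0.071 V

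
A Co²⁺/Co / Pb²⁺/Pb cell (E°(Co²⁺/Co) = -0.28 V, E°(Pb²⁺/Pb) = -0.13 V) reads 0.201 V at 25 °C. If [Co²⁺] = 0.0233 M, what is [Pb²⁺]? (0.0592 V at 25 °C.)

1.2 M

From the Nernst equation, log Q = n(E° − E)/0.0592 = 2(0.15 − 0.201)/0.0592 = -1.723, so Q = 0.0189.
With Q = [Co²⁺]/[Pb²⁺] and the known concentrations, [Pb²⁺] in the denominator gives [Pb²⁺] = 1.2 M.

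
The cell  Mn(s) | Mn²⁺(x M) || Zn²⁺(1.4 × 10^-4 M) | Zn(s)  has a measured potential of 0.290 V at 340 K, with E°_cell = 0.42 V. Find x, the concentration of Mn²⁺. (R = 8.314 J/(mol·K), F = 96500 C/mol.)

1.0 M

From the Nernst equation, ln Q = nF(E° − E)/RT = 2×96500×(0.42 − 0.290)/(8.314×340) = 8.876, so Q = 7160.
With Q = [Mn²⁺]/[Zn²⁺] and the known concentrations, [Mn²⁺] in the numerator gives [Mn²⁺] = 1.0 M.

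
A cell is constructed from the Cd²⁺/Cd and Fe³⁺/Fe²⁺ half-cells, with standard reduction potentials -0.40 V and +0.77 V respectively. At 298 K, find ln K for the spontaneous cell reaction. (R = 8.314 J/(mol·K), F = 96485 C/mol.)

ln K = 91.1

E°_cell = +0.77 − (-0.40) = 1.17 V, with n = 2 electrons transferred.
At equilibrium E = 0, so the Nernst equation gives ln K = nFE°/RT = (2)(96485)(1.17)/((8.314)(298)) = 91.13.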